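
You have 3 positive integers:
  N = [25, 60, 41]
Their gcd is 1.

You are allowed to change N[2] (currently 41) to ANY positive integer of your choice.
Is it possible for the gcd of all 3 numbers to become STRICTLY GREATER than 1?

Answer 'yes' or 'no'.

Answer: yes

Derivation:
Current gcd = 1
gcd of all OTHER numbers (without N[2]=41): gcd([25, 60]) = 5
The new gcd after any change is gcd(5, new_value).
This can be at most 5.
Since 5 > old gcd 1, the gcd CAN increase (e.g., set N[2] = 5).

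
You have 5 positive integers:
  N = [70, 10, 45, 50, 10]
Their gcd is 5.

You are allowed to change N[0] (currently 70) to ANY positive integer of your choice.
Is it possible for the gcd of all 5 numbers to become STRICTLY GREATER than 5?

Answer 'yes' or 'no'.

Current gcd = 5
gcd of all OTHER numbers (without N[0]=70): gcd([10, 45, 50, 10]) = 5
The new gcd after any change is gcd(5, new_value).
This can be at most 5.
Since 5 = old gcd 5, the gcd can only stay the same or decrease.

Answer: no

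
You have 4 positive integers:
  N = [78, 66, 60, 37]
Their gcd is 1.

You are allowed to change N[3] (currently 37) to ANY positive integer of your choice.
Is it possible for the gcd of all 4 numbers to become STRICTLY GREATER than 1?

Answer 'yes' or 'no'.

Answer: yes

Derivation:
Current gcd = 1
gcd of all OTHER numbers (without N[3]=37): gcd([78, 66, 60]) = 6
The new gcd after any change is gcd(6, new_value).
This can be at most 6.
Since 6 > old gcd 1, the gcd CAN increase (e.g., set N[3] = 6).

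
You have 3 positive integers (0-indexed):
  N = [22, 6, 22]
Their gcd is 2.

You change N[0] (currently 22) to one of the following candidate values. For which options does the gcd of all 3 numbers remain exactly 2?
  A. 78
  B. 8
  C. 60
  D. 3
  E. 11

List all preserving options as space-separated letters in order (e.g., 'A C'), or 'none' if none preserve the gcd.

Answer: A B C

Derivation:
Old gcd = 2; gcd of others (without N[0]) = 2
New gcd for candidate v: gcd(2, v). Preserves old gcd iff gcd(2, v) = 2.
  Option A: v=78, gcd(2,78)=2 -> preserves
  Option B: v=8, gcd(2,8)=2 -> preserves
  Option C: v=60, gcd(2,60)=2 -> preserves
  Option D: v=3, gcd(2,3)=1 -> changes
  Option E: v=11, gcd(2,11)=1 -> changes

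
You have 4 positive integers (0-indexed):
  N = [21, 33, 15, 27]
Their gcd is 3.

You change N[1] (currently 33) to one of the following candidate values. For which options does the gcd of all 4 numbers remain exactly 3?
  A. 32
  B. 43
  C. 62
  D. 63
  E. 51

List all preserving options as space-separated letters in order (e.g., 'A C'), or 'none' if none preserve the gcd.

Old gcd = 3; gcd of others (without N[1]) = 3
New gcd for candidate v: gcd(3, v). Preserves old gcd iff gcd(3, v) = 3.
  Option A: v=32, gcd(3,32)=1 -> changes
  Option B: v=43, gcd(3,43)=1 -> changes
  Option C: v=62, gcd(3,62)=1 -> changes
  Option D: v=63, gcd(3,63)=3 -> preserves
  Option E: v=51, gcd(3,51)=3 -> preserves

Answer: D E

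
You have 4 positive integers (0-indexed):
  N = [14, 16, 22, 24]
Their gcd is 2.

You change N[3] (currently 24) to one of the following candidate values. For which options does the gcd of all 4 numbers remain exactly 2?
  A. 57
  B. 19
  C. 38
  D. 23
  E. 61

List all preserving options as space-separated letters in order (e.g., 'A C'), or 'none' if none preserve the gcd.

Answer: C

Derivation:
Old gcd = 2; gcd of others (without N[3]) = 2
New gcd for candidate v: gcd(2, v). Preserves old gcd iff gcd(2, v) = 2.
  Option A: v=57, gcd(2,57)=1 -> changes
  Option B: v=19, gcd(2,19)=1 -> changes
  Option C: v=38, gcd(2,38)=2 -> preserves
  Option D: v=23, gcd(2,23)=1 -> changes
  Option E: v=61, gcd(2,61)=1 -> changes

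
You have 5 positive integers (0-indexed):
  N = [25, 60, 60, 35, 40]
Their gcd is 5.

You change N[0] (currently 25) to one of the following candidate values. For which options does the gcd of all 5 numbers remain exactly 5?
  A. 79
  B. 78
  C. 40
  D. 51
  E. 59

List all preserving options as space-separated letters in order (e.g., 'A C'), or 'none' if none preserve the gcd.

Answer: C

Derivation:
Old gcd = 5; gcd of others (without N[0]) = 5
New gcd for candidate v: gcd(5, v). Preserves old gcd iff gcd(5, v) = 5.
  Option A: v=79, gcd(5,79)=1 -> changes
  Option B: v=78, gcd(5,78)=1 -> changes
  Option C: v=40, gcd(5,40)=5 -> preserves
  Option D: v=51, gcd(5,51)=1 -> changes
  Option E: v=59, gcd(5,59)=1 -> changes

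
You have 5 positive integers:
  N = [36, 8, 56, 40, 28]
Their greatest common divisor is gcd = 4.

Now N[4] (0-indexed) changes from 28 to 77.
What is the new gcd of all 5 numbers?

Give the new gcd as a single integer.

Answer: 1

Derivation:
Numbers: [36, 8, 56, 40, 28], gcd = 4
Change: index 4, 28 -> 77
gcd of the OTHER numbers (without index 4): gcd([36, 8, 56, 40]) = 4
New gcd = gcd(g_others, new_val) = gcd(4, 77) = 1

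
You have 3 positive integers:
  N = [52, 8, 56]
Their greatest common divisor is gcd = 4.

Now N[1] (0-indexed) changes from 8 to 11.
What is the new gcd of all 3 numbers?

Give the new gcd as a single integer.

Numbers: [52, 8, 56], gcd = 4
Change: index 1, 8 -> 11
gcd of the OTHER numbers (without index 1): gcd([52, 56]) = 4
New gcd = gcd(g_others, new_val) = gcd(4, 11) = 1

Answer: 1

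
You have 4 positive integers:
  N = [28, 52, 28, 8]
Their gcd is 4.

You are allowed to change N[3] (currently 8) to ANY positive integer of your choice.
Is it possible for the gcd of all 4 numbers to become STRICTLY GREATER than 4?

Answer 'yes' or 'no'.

Answer: no

Derivation:
Current gcd = 4
gcd of all OTHER numbers (without N[3]=8): gcd([28, 52, 28]) = 4
The new gcd after any change is gcd(4, new_value).
This can be at most 4.
Since 4 = old gcd 4, the gcd can only stay the same or decrease.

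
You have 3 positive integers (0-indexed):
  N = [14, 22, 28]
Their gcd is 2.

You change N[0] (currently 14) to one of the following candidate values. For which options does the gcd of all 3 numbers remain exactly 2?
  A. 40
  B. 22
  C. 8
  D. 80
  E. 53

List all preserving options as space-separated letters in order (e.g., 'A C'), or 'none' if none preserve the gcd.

Old gcd = 2; gcd of others (without N[0]) = 2
New gcd for candidate v: gcd(2, v). Preserves old gcd iff gcd(2, v) = 2.
  Option A: v=40, gcd(2,40)=2 -> preserves
  Option B: v=22, gcd(2,22)=2 -> preserves
  Option C: v=8, gcd(2,8)=2 -> preserves
  Option D: v=80, gcd(2,80)=2 -> preserves
  Option E: v=53, gcd(2,53)=1 -> changes

Answer: A B C D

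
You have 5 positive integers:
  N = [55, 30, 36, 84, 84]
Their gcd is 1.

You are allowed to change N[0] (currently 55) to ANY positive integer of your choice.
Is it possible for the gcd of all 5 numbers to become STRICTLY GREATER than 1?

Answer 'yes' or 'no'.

Current gcd = 1
gcd of all OTHER numbers (without N[0]=55): gcd([30, 36, 84, 84]) = 6
The new gcd after any change is gcd(6, new_value).
This can be at most 6.
Since 6 > old gcd 1, the gcd CAN increase (e.g., set N[0] = 6).

Answer: yes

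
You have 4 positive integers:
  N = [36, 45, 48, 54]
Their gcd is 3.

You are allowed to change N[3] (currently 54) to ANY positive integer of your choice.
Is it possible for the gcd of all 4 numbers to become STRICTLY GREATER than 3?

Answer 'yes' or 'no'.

Answer: no

Derivation:
Current gcd = 3
gcd of all OTHER numbers (without N[3]=54): gcd([36, 45, 48]) = 3
The new gcd after any change is gcd(3, new_value).
This can be at most 3.
Since 3 = old gcd 3, the gcd can only stay the same or decrease.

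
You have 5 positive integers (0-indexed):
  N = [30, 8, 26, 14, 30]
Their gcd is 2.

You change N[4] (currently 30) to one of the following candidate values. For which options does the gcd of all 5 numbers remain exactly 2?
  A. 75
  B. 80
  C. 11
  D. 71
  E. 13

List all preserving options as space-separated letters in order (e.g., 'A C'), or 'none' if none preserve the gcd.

Answer: B

Derivation:
Old gcd = 2; gcd of others (without N[4]) = 2
New gcd for candidate v: gcd(2, v). Preserves old gcd iff gcd(2, v) = 2.
  Option A: v=75, gcd(2,75)=1 -> changes
  Option B: v=80, gcd(2,80)=2 -> preserves
  Option C: v=11, gcd(2,11)=1 -> changes
  Option D: v=71, gcd(2,71)=1 -> changes
  Option E: v=13, gcd(2,13)=1 -> changes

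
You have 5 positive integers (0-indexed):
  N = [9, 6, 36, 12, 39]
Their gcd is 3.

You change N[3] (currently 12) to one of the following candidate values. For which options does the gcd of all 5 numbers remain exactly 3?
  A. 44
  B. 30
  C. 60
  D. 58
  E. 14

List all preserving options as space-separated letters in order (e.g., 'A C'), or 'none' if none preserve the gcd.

Old gcd = 3; gcd of others (without N[3]) = 3
New gcd for candidate v: gcd(3, v). Preserves old gcd iff gcd(3, v) = 3.
  Option A: v=44, gcd(3,44)=1 -> changes
  Option B: v=30, gcd(3,30)=3 -> preserves
  Option C: v=60, gcd(3,60)=3 -> preserves
  Option D: v=58, gcd(3,58)=1 -> changes
  Option E: v=14, gcd(3,14)=1 -> changes

Answer: B C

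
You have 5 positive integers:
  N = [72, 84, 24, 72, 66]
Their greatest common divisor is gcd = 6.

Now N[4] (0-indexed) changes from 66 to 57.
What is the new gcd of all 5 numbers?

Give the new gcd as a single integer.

Answer: 3

Derivation:
Numbers: [72, 84, 24, 72, 66], gcd = 6
Change: index 4, 66 -> 57
gcd of the OTHER numbers (without index 4): gcd([72, 84, 24, 72]) = 12
New gcd = gcd(g_others, new_val) = gcd(12, 57) = 3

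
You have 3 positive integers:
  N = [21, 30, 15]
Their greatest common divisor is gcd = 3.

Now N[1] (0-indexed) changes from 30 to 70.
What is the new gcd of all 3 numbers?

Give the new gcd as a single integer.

Numbers: [21, 30, 15], gcd = 3
Change: index 1, 30 -> 70
gcd of the OTHER numbers (without index 1): gcd([21, 15]) = 3
New gcd = gcd(g_others, new_val) = gcd(3, 70) = 1

Answer: 1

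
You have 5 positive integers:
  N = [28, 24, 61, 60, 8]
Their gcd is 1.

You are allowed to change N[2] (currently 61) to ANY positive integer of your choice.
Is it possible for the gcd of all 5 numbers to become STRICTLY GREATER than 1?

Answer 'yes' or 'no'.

Current gcd = 1
gcd of all OTHER numbers (without N[2]=61): gcd([28, 24, 60, 8]) = 4
The new gcd after any change is gcd(4, new_value).
This can be at most 4.
Since 4 > old gcd 1, the gcd CAN increase (e.g., set N[2] = 4).

Answer: yes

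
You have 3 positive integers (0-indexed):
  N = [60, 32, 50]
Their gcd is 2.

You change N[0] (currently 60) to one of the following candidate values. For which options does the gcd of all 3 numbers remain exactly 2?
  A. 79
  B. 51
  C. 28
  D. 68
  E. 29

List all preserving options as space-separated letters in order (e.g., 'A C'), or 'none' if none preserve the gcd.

Answer: C D

Derivation:
Old gcd = 2; gcd of others (without N[0]) = 2
New gcd for candidate v: gcd(2, v). Preserves old gcd iff gcd(2, v) = 2.
  Option A: v=79, gcd(2,79)=1 -> changes
  Option B: v=51, gcd(2,51)=1 -> changes
  Option C: v=28, gcd(2,28)=2 -> preserves
  Option D: v=68, gcd(2,68)=2 -> preserves
  Option E: v=29, gcd(2,29)=1 -> changes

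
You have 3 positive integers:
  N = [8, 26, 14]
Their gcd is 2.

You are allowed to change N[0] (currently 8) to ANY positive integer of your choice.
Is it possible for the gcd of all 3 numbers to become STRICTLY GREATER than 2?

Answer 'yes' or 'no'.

Answer: no

Derivation:
Current gcd = 2
gcd of all OTHER numbers (without N[0]=8): gcd([26, 14]) = 2
The new gcd after any change is gcd(2, new_value).
This can be at most 2.
Since 2 = old gcd 2, the gcd can only stay the same or decrease.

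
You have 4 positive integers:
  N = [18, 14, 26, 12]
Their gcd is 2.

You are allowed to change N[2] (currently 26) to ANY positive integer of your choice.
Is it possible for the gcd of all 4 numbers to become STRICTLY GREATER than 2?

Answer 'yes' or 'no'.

Answer: no

Derivation:
Current gcd = 2
gcd of all OTHER numbers (without N[2]=26): gcd([18, 14, 12]) = 2
The new gcd after any change is gcd(2, new_value).
This can be at most 2.
Since 2 = old gcd 2, the gcd can only stay the same or decrease.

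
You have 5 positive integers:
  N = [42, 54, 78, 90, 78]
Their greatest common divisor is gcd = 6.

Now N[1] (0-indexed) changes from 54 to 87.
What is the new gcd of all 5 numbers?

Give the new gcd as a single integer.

Answer: 3

Derivation:
Numbers: [42, 54, 78, 90, 78], gcd = 6
Change: index 1, 54 -> 87
gcd of the OTHER numbers (without index 1): gcd([42, 78, 90, 78]) = 6
New gcd = gcd(g_others, new_val) = gcd(6, 87) = 3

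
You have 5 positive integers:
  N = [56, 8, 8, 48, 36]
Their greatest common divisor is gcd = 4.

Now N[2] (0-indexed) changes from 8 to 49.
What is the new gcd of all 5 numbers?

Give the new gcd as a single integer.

Numbers: [56, 8, 8, 48, 36], gcd = 4
Change: index 2, 8 -> 49
gcd of the OTHER numbers (without index 2): gcd([56, 8, 48, 36]) = 4
New gcd = gcd(g_others, new_val) = gcd(4, 49) = 1

Answer: 1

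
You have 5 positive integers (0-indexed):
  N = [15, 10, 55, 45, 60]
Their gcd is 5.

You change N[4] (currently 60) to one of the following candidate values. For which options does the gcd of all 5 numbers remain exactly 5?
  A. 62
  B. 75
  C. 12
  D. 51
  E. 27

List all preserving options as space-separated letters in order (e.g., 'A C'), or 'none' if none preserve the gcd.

Answer: B

Derivation:
Old gcd = 5; gcd of others (without N[4]) = 5
New gcd for candidate v: gcd(5, v). Preserves old gcd iff gcd(5, v) = 5.
  Option A: v=62, gcd(5,62)=1 -> changes
  Option B: v=75, gcd(5,75)=5 -> preserves
  Option C: v=12, gcd(5,12)=1 -> changes
  Option D: v=51, gcd(5,51)=1 -> changes
  Option E: v=27, gcd(5,27)=1 -> changes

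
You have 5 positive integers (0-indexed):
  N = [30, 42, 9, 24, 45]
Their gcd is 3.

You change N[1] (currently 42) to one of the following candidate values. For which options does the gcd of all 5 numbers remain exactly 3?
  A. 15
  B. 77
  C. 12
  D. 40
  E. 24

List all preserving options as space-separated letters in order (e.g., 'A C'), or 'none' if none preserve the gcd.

Old gcd = 3; gcd of others (without N[1]) = 3
New gcd for candidate v: gcd(3, v). Preserves old gcd iff gcd(3, v) = 3.
  Option A: v=15, gcd(3,15)=3 -> preserves
  Option B: v=77, gcd(3,77)=1 -> changes
  Option C: v=12, gcd(3,12)=3 -> preserves
  Option D: v=40, gcd(3,40)=1 -> changes
  Option E: v=24, gcd(3,24)=3 -> preserves

Answer: A C E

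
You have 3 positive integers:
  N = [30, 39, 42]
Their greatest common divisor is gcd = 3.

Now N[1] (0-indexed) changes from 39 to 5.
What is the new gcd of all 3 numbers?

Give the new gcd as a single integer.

Numbers: [30, 39, 42], gcd = 3
Change: index 1, 39 -> 5
gcd of the OTHER numbers (without index 1): gcd([30, 42]) = 6
New gcd = gcd(g_others, new_val) = gcd(6, 5) = 1

Answer: 1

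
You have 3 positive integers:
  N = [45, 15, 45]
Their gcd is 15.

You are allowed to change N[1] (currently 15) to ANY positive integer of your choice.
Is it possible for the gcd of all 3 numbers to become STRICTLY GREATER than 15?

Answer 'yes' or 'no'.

Answer: yes

Derivation:
Current gcd = 15
gcd of all OTHER numbers (without N[1]=15): gcd([45, 45]) = 45
The new gcd after any change is gcd(45, new_value).
This can be at most 45.
Since 45 > old gcd 15, the gcd CAN increase (e.g., set N[1] = 45).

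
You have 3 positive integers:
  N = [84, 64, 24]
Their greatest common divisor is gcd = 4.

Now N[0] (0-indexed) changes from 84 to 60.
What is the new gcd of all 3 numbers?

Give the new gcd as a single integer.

Answer: 4

Derivation:
Numbers: [84, 64, 24], gcd = 4
Change: index 0, 84 -> 60
gcd of the OTHER numbers (without index 0): gcd([64, 24]) = 8
New gcd = gcd(g_others, new_val) = gcd(8, 60) = 4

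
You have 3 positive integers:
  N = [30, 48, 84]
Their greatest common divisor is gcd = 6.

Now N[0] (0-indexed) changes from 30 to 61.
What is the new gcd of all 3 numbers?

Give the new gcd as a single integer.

Answer: 1

Derivation:
Numbers: [30, 48, 84], gcd = 6
Change: index 0, 30 -> 61
gcd of the OTHER numbers (without index 0): gcd([48, 84]) = 12
New gcd = gcd(g_others, new_val) = gcd(12, 61) = 1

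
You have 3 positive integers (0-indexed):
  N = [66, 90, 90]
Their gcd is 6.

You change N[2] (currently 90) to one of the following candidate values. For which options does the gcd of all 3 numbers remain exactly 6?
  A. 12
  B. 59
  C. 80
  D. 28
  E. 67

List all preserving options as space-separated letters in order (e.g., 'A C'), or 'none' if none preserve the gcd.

Old gcd = 6; gcd of others (without N[2]) = 6
New gcd for candidate v: gcd(6, v). Preserves old gcd iff gcd(6, v) = 6.
  Option A: v=12, gcd(6,12)=6 -> preserves
  Option B: v=59, gcd(6,59)=1 -> changes
  Option C: v=80, gcd(6,80)=2 -> changes
  Option D: v=28, gcd(6,28)=2 -> changes
  Option E: v=67, gcd(6,67)=1 -> changes

Answer: A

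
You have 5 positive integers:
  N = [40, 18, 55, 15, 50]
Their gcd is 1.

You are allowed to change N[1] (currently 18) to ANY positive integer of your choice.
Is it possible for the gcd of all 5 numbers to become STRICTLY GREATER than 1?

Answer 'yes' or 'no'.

Current gcd = 1
gcd of all OTHER numbers (without N[1]=18): gcd([40, 55, 15, 50]) = 5
The new gcd after any change is gcd(5, new_value).
This can be at most 5.
Since 5 > old gcd 1, the gcd CAN increase (e.g., set N[1] = 5).

Answer: yes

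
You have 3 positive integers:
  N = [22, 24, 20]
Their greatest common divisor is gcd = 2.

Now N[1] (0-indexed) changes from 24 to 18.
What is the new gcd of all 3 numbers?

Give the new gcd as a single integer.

Answer: 2

Derivation:
Numbers: [22, 24, 20], gcd = 2
Change: index 1, 24 -> 18
gcd of the OTHER numbers (without index 1): gcd([22, 20]) = 2
New gcd = gcd(g_others, new_val) = gcd(2, 18) = 2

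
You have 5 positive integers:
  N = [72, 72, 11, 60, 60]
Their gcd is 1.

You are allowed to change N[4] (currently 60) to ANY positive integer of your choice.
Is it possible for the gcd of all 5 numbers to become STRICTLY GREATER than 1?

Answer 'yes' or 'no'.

Current gcd = 1
gcd of all OTHER numbers (without N[4]=60): gcd([72, 72, 11, 60]) = 1
The new gcd after any change is gcd(1, new_value).
This can be at most 1.
Since 1 = old gcd 1, the gcd can only stay the same or decrease.

Answer: no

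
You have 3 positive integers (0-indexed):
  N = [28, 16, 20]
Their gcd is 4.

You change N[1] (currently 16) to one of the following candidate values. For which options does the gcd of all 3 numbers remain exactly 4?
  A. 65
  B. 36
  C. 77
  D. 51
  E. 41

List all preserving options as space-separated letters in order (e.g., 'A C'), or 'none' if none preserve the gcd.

Answer: B

Derivation:
Old gcd = 4; gcd of others (without N[1]) = 4
New gcd for candidate v: gcd(4, v). Preserves old gcd iff gcd(4, v) = 4.
  Option A: v=65, gcd(4,65)=1 -> changes
  Option B: v=36, gcd(4,36)=4 -> preserves
  Option C: v=77, gcd(4,77)=1 -> changes
  Option D: v=51, gcd(4,51)=1 -> changes
  Option E: v=41, gcd(4,41)=1 -> changes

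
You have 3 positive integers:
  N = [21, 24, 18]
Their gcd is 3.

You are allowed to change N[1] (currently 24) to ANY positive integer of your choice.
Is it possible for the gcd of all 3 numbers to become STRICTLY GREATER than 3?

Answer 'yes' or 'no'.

Answer: no

Derivation:
Current gcd = 3
gcd of all OTHER numbers (without N[1]=24): gcd([21, 18]) = 3
The new gcd after any change is gcd(3, new_value).
This can be at most 3.
Since 3 = old gcd 3, the gcd can only stay the same or decrease.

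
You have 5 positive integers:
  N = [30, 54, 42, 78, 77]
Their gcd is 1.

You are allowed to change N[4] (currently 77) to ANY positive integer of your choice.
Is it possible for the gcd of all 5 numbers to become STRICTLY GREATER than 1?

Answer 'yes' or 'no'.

Answer: yes

Derivation:
Current gcd = 1
gcd of all OTHER numbers (without N[4]=77): gcd([30, 54, 42, 78]) = 6
The new gcd after any change is gcd(6, new_value).
This can be at most 6.
Since 6 > old gcd 1, the gcd CAN increase (e.g., set N[4] = 6).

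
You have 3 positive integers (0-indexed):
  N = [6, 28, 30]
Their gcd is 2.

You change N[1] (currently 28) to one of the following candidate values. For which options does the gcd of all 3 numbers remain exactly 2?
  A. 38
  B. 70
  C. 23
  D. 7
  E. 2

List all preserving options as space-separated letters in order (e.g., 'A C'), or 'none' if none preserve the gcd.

Old gcd = 2; gcd of others (without N[1]) = 6
New gcd for candidate v: gcd(6, v). Preserves old gcd iff gcd(6, v) = 2.
  Option A: v=38, gcd(6,38)=2 -> preserves
  Option B: v=70, gcd(6,70)=2 -> preserves
  Option C: v=23, gcd(6,23)=1 -> changes
  Option D: v=7, gcd(6,7)=1 -> changes
  Option E: v=2, gcd(6,2)=2 -> preserves

Answer: A B E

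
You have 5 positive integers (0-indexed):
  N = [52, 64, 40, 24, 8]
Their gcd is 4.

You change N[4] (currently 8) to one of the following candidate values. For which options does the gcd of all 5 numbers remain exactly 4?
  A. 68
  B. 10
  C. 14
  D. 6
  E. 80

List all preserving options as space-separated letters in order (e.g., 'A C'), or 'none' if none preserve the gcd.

Answer: A E

Derivation:
Old gcd = 4; gcd of others (without N[4]) = 4
New gcd for candidate v: gcd(4, v). Preserves old gcd iff gcd(4, v) = 4.
  Option A: v=68, gcd(4,68)=4 -> preserves
  Option B: v=10, gcd(4,10)=2 -> changes
  Option C: v=14, gcd(4,14)=2 -> changes
  Option D: v=6, gcd(4,6)=2 -> changes
  Option E: v=80, gcd(4,80)=4 -> preserves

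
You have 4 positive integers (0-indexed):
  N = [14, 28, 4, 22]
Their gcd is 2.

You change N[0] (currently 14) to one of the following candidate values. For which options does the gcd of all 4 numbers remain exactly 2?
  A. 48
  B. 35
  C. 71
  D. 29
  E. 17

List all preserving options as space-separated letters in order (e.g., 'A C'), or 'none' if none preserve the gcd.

Answer: A

Derivation:
Old gcd = 2; gcd of others (without N[0]) = 2
New gcd for candidate v: gcd(2, v). Preserves old gcd iff gcd(2, v) = 2.
  Option A: v=48, gcd(2,48)=2 -> preserves
  Option B: v=35, gcd(2,35)=1 -> changes
  Option C: v=71, gcd(2,71)=1 -> changes
  Option D: v=29, gcd(2,29)=1 -> changes
  Option E: v=17, gcd(2,17)=1 -> changes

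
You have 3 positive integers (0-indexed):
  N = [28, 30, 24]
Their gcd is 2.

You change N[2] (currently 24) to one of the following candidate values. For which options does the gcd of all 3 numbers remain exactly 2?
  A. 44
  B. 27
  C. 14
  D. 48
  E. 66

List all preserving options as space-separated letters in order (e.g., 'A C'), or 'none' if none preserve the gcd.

Answer: A C D E

Derivation:
Old gcd = 2; gcd of others (without N[2]) = 2
New gcd for candidate v: gcd(2, v). Preserves old gcd iff gcd(2, v) = 2.
  Option A: v=44, gcd(2,44)=2 -> preserves
  Option B: v=27, gcd(2,27)=1 -> changes
  Option C: v=14, gcd(2,14)=2 -> preserves
  Option D: v=48, gcd(2,48)=2 -> preserves
  Option E: v=66, gcd(2,66)=2 -> preserves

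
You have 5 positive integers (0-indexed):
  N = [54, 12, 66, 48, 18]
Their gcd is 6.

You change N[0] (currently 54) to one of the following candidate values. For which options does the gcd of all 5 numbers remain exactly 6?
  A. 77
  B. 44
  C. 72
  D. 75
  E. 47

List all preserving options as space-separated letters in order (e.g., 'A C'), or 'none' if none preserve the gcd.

Answer: C

Derivation:
Old gcd = 6; gcd of others (without N[0]) = 6
New gcd for candidate v: gcd(6, v). Preserves old gcd iff gcd(6, v) = 6.
  Option A: v=77, gcd(6,77)=1 -> changes
  Option B: v=44, gcd(6,44)=2 -> changes
  Option C: v=72, gcd(6,72)=6 -> preserves
  Option D: v=75, gcd(6,75)=3 -> changes
  Option E: v=47, gcd(6,47)=1 -> changes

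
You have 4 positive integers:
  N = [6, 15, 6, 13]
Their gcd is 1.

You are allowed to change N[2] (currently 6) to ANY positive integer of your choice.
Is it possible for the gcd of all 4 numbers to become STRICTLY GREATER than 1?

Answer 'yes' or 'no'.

Current gcd = 1
gcd of all OTHER numbers (without N[2]=6): gcd([6, 15, 13]) = 1
The new gcd after any change is gcd(1, new_value).
This can be at most 1.
Since 1 = old gcd 1, the gcd can only stay the same or decrease.

Answer: no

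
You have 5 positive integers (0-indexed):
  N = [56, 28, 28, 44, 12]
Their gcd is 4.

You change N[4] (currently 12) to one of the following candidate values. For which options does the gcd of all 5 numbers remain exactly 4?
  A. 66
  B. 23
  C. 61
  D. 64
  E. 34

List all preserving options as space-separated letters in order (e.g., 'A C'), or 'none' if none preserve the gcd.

Old gcd = 4; gcd of others (without N[4]) = 4
New gcd for candidate v: gcd(4, v). Preserves old gcd iff gcd(4, v) = 4.
  Option A: v=66, gcd(4,66)=2 -> changes
  Option B: v=23, gcd(4,23)=1 -> changes
  Option C: v=61, gcd(4,61)=1 -> changes
  Option D: v=64, gcd(4,64)=4 -> preserves
  Option E: v=34, gcd(4,34)=2 -> changes

Answer: D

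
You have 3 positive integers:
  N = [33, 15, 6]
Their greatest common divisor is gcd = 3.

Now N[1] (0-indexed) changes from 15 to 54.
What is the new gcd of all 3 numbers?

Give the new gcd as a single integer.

Numbers: [33, 15, 6], gcd = 3
Change: index 1, 15 -> 54
gcd of the OTHER numbers (without index 1): gcd([33, 6]) = 3
New gcd = gcd(g_others, new_val) = gcd(3, 54) = 3

Answer: 3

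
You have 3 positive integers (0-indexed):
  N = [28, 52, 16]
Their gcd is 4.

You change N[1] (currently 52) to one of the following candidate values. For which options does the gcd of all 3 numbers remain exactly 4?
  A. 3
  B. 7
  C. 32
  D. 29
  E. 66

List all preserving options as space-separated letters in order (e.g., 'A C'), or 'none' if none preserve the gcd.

Answer: C

Derivation:
Old gcd = 4; gcd of others (without N[1]) = 4
New gcd for candidate v: gcd(4, v). Preserves old gcd iff gcd(4, v) = 4.
  Option A: v=3, gcd(4,3)=1 -> changes
  Option B: v=7, gcd(4,7)=1 -> changes
  Option C: v=32, gcd(4,32)=4 -> preserves
  Option D: v=29, gcd(4,29)=1 -> changes
  Option E: v=66, gcd(4,66)=2 -> changes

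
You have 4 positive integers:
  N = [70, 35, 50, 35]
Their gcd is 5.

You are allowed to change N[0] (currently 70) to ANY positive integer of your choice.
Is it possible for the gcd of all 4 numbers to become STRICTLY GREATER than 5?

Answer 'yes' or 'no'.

Current gcd = 5
gcd of all OTHER numbers (without N[0]=70): gcd([35, 50, 35]) = 5
The new gcd after any change is gcd(5, new_value).
This can be at most 5.
Since 5 = old gcd 5, the gcd can only stay the same or decrease.

Answer: no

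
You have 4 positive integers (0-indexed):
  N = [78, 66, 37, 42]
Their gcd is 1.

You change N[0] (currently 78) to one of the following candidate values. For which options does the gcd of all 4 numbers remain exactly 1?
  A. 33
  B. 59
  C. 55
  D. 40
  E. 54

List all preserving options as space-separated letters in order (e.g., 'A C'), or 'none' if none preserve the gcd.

Answer: A B C D E

Derivation:
Old gcd = 1; gcd of others (without N[0]) = 1
New gcd for candidate v: gcd(1, v). Preserves old gcd iff gcd(1, v) = 1.
  Option A: v=33, gcd(1,33)=1 -> preserves
  Option B: v=59, gcd(1,59)=1 -> preserves
  Option C: v=55, gcd(1,55)=1 -> preserves
  Option D: v=40, gcd(1,40)=1 -> preserves
  Option E: v=54, gcd(1,54)=1 -> preserves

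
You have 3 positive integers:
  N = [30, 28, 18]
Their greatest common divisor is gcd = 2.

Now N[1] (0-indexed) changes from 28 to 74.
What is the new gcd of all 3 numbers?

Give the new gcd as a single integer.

Numbers: [30, 28, 18], gcd = 2
Change: index 1, 28 -> 74
gcd of the OTHER numbers (without index 1): gcd([30, 18]) = 6
New gcd = gcd(g_others, new_val) = gcd(6, 74) = 2

Answer: 2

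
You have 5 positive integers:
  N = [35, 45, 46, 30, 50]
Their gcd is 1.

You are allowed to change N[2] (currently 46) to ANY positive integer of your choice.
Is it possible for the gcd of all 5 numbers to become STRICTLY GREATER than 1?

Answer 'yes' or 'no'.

Answer: yes

Derivation:
Current gcd = 1
gcd of all OTHER numbers (without N[2]=46): gcd([35, 45, 30, 50]) = 5
The new gcd after any change is gcd(5, new_value).
This can be at most 5.
Since 5 > old gcd 1, the gcd CAN increase (e.g., set N[2] = 5).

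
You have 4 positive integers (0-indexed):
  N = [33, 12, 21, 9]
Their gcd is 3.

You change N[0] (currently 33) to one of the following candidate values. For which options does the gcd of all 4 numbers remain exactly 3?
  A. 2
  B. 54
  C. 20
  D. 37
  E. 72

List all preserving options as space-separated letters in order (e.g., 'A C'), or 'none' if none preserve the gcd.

Answer: B E

Derivation:
Old gcd = 3; gcd of others (without N[0]) = 3
New gcd for candidate v: gcd(3, v). Preserves old gcd iff gcd(3, v) = 3.
  Option A: v=2, gcd(3,2)=1 -> changes
  Option B: v=54, gcd(3,54)=3 -> preserves
  Option C: v=20, gcd(3,20)=1 -> changes
  Option D: v=37, gcd(3,37)=1 -> changes
  Option E: v=72, gcd(3,72)=3 -> preserves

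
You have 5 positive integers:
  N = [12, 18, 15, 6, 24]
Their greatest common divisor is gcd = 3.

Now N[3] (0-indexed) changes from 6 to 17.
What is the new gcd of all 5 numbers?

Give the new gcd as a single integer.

Answer: 1

Derivation:
Numbers: [12, 18, 15, 6, 24], gcd = 3
Change: index 3, 6 -> 17
gcd of the OTHER numbers (without index 3): gcd([12, 18, 15, 24]) = 3
New gcd = gcd(g_others, new_val) = gcd(3, 17) = 1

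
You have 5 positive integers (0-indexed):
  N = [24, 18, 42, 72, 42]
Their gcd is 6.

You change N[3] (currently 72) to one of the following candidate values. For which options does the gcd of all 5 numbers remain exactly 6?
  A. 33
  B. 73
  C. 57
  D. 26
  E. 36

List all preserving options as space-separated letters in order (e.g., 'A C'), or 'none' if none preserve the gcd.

Answer: E

Derivation:
Old gcd = 6; gcd of others (without N[3]) = 6
New gcd for candidate v: gcd(6, v). Preserves old gcd iff gcd(6, v) = 6.
  Option A: v=33, gcd(6,33)=3 -> changes
  Option B: v=73, gcd(6,73)=1 -> changes
  Option C: v=57, gcd(6,57)=3 -> changes
  Option D: v=26, gcd(6,26)=2 -> changes
  Option E: v=36, gcd(6,36)=6 -> preserves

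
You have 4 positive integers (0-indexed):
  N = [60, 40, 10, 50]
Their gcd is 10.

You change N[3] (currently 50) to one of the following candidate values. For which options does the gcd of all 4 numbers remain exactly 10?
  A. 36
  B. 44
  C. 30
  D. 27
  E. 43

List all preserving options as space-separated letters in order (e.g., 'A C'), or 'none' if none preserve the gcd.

Answer: C

Derivation:
Old gcd = 10; gcd of others (without N[3]) = 10
New gcd for candidate v: gcd(10, v). Preserves old gcd iff gcd(10, v) = 10.
  Option A: v=36, gcd(10,36)=2 -> changes
  Option B: v=44, gcd(10,44)=2 -> changes
  Option C: v=30, gcd(10,30)=10 -> preserves
  Option D: v=27, gcd(10,27)=1 -> changes
  Option E: v=43, gcd(10,43)=1 -> changes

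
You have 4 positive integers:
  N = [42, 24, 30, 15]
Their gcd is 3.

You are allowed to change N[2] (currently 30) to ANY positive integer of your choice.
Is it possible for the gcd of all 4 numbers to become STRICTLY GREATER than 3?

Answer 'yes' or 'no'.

Current gcd = 3
gcd of all OTHER numbers (without N[2]=30): gcd([42, 24, 15]) = 3
The new gcd after any change is gcd(3, new_value).
This can be at most 3.
Since 3 = old gcd 3, the gcd can only stay the same or decrease.

Answer: no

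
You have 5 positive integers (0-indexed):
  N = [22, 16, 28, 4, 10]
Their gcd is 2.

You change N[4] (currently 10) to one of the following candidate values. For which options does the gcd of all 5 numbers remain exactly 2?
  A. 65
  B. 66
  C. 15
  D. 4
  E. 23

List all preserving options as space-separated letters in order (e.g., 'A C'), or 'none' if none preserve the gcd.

Old gcd = 2; gcd of others (without N[4]) = 2
New gcd for candidate v: gcd(2, v). Preserves old gcd iff gcd(2, v) = 2.
  Option A: v=65, gcd(2,65)=1 -> changes
  Option B: v=66, gcd(2,66)=2 -> preserves
  Option C: v=15, gcd(2,15)=1 -> changes
  Option D: v=4, gcd(2,4)=2 -> preserves
  Option E: v=23, gcd(2,23)=1 -> changes

Answer: B D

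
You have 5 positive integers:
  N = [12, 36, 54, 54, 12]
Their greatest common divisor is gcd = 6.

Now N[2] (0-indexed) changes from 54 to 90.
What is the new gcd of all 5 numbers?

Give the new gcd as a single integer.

Answer: 6

Derivation:
Numbers: [12, 36, 54, 54, 12], gcd = 6
Change: index 2, 54 -> 90
gcd of the OTHER numbers (without index 2): gcd([12, 36, 54, 12]) = 6
New gcd = gcd(g_others, new_val) = gcd(6, 90) = 6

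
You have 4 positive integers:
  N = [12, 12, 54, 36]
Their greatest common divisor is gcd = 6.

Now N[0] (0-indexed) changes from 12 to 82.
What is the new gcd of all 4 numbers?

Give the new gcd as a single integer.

Answer: 2

Derivation:
Numbers: [12, 12, 54, 36], gcd = 6
Change: index 0, 12 -> 82
gcd of the OTHER numbers (without index 0): gcd([12, 54, 36]) = 6
New gcd = gcd(g_others, new_val) = gcd(6, 82) = 2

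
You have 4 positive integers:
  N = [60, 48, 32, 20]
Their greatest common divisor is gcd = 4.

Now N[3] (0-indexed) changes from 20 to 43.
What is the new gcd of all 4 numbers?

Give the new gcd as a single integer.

Numbers: [60, 48, 32, 20], gcd = 4
Change: index 3, 20 -> 43
gcd of the OTHER numbers (without index 3): gcd([60, 48, 32]) = 4
New gcd = gcd(g_others, new_val) = gcd(4, 43) = 1

Answer: 1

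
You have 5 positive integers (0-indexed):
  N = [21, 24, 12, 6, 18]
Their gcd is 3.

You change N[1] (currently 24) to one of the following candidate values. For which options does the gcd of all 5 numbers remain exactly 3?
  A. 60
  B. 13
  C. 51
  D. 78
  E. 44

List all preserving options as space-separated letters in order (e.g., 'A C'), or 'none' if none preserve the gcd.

Old gcd = 3; gcd of others (without N[1]) = 3
New gcd for candidate v: gcd(3, v). Preserves old gcd iff gcd(3, v) = 3.
  Option A: v=60, gcd(3,60)=3 -> preserves
  Option B: v=13, gcd(3,13)=1 -> changes
  Option C: v=51, gcd(3,51)=3 -> preserves
  Option D: v=78, gcd(3,78)=3 -> preserves
  Option E: v=44, gcd(3,44)=1 -> changes

Answer: A C D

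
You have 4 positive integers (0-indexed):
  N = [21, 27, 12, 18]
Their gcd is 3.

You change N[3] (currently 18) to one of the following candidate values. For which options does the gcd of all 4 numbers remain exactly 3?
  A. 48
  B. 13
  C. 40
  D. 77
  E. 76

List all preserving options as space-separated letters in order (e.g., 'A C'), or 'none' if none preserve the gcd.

Answer: A

Derivation:
Old gcd = 3; gcd of others (without N[3]) = 3
New gcd for candidate v: gcd(3, v). Preserves old gcd iff gcd(3, v) = 3.
  Option A: v=48, gcd(3,48)=3 -> preserves
  Option B: v=13, gcd(3,13)=1 -> changes
  Option C: v=40, gcd(3,40)=1 -> changes
  Option D: v=77, gcd(3,77)=1 -> changes
  Option E: v=76, gcd(3,76)=1 -> changes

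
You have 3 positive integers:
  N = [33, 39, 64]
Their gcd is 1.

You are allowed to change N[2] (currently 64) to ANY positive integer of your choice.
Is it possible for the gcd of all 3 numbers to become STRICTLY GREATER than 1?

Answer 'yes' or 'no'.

Answer: yes

Derivation:
Current gcd = 1
gcd of all OTHER numbers (without N[2]=64): gcd([33, 39]) = 3
The new gcd after any change is gcd(3, new_value).
This can be at most 3.
Since 3 > old gcd 1, the gcd CAN increase (e.g., set N[2] = 3).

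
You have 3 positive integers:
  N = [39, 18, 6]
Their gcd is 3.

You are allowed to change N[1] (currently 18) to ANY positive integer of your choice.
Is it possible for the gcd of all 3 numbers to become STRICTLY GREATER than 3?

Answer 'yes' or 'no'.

Current gcd = 3
gcd of all OTHER numbers (without N[1]=18): gcd([39, 6]) = 3
The new gcd after any change is gcd(3, new_value).
This can be at most 3.
Since 3 = old gcd 3, the gcd can only stay the same or decrease.

Answer: no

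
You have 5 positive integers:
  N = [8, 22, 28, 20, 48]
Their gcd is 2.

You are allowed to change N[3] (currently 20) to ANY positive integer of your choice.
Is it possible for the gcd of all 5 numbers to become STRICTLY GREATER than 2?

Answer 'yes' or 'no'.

Current gcd = 2
gcd of all OTHER numbers (without N[3]=20): gcd([8, 22, 28, 48]) = 2
The new gcd after any change is gcd(2, new_value).
This can be at most 2.
Since 2 = old gcd 2, the gcd can only stay the same or decrease.

Answer: no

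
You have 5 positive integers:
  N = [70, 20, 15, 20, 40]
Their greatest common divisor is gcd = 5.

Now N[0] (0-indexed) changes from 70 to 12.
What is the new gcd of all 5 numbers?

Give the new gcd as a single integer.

Numbers: [70, 20, 15, 20, 40], gcd = 5
Change: index 0, 70 -> 12
gcd of the OTHER numbers (without index 0): gcd([20, 15, 20, 40]) = 5
New gcd = gcd(g_others, new_val) = gcd(5, 12) = 1

Answer: 1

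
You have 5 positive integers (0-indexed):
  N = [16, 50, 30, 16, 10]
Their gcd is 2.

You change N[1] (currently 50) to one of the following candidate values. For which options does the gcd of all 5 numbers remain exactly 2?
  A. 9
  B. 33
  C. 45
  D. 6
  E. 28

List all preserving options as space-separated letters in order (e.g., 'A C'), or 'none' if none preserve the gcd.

Answer: D E

Derivation:
Old gcd = 2; gcd of others (without N[1]) = 2
New gcd for candidate v: gcd(2, v). Preserves old gcd iff gcd(2, v) = 2.
  Option A: v=9, gcd(2,9)=1 -> changes
  Option B: v=33, gcd(2,33)=1 -> changes
  Option C: v=45, gcd(2,45)=1 -> changes
  Option D: v=6, gcd(2,6)=2 -> preserves
  Option E: v=28, gcd(2,28)=2 -> preserves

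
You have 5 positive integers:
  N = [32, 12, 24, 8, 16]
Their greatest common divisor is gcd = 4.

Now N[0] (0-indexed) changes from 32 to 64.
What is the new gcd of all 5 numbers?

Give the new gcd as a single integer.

Numbers: [32, 12, 24, 8, 16], gcd = 4
Change: index 0, 32 -> 64
gcd of the OTHER numbers (without index 0): gcd([12, 24, 8, 16]) = 4
New gcd = gcd(g_others, new_val) = gcd(4, 64) = 4

Answer: 4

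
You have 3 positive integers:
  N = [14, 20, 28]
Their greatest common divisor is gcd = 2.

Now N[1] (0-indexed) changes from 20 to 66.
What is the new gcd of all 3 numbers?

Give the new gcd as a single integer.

Numbers: [14, 20, 28], gcd = 2
Change: index 1, 20 -> 66
gcd of the OTHER numbers (without index 1): gcd([14, 28]) = 14
New gcd = gcd(g_others, new_val) = gcd(14, 66) = 2

Answer: 2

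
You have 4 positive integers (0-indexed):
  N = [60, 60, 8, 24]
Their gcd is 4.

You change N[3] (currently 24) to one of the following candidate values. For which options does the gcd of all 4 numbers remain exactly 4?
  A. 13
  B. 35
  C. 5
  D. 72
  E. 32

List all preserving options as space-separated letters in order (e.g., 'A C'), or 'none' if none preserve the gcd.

Answer: D E

Derivation:
Old gcd = 4; gcd of others (without N[3]) = 4
New gcd for candidate v: gcd(4, v). Preserves old gcd iff gcd(4, v) = 4.
  Option A: v=13, gcd(4,13)=1 -> changes
  Option B: v=35, gcd(4,35)=1 -> changes
  Option C: v=5, gcd(4,5)=1 -> changes
  Option D: v=72, gcd(4,72)=4 -> preserves
  Option E: v=32, gcd(4,32)=4 -> preserves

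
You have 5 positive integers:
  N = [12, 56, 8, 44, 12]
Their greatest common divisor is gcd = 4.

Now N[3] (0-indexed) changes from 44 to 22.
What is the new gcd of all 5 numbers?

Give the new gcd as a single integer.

Numbers: [12, 56, 8, 44, 12], gcd = 4
Change: index 3, 44 -> 22
gcd of the OTHER numbers (without index 3): gcd([12, 56, 8, 12]) = 4
New gcd = gcd(g_others, new_val) = gcd(4, 22) = 2

Answer: 2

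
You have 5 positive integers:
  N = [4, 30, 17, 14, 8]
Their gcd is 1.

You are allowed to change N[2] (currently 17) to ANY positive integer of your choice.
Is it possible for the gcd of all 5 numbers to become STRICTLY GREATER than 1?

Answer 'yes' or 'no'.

Current gcd = 1
gcd of all OTHER numbers (without N[2]=17): gcd([4, 30, 14, 8]) = 2
The new gcd after any change is gcd(2, new_value).
This can be at most 2.
Since 2 > old gcd 1, the gcd CAN increase (e.g., set N[2] = 2).

Answer: yes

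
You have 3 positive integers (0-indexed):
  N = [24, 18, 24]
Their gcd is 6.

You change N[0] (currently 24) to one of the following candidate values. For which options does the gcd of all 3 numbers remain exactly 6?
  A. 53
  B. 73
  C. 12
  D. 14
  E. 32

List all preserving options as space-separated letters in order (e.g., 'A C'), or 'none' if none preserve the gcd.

Answer: C

Derivation:
Old gcd = 6; gcd of others (without N[0]) = 6
New gcd for candidate v: gcd(6, v). Preserves old gcd iff gcd(6, v) = 6.
  Option A: v=53, gcd(6,53)=1 -> changes
  Option B: v=73, gcd(6,73)=1 -> changes
  Option C: v=12, gcd(6,12)=6 -> preserves
  Option D: v=14, gcd(6,14)=2 -> changes
  Option E: v=32, gcd(6,32)=2 -> changes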